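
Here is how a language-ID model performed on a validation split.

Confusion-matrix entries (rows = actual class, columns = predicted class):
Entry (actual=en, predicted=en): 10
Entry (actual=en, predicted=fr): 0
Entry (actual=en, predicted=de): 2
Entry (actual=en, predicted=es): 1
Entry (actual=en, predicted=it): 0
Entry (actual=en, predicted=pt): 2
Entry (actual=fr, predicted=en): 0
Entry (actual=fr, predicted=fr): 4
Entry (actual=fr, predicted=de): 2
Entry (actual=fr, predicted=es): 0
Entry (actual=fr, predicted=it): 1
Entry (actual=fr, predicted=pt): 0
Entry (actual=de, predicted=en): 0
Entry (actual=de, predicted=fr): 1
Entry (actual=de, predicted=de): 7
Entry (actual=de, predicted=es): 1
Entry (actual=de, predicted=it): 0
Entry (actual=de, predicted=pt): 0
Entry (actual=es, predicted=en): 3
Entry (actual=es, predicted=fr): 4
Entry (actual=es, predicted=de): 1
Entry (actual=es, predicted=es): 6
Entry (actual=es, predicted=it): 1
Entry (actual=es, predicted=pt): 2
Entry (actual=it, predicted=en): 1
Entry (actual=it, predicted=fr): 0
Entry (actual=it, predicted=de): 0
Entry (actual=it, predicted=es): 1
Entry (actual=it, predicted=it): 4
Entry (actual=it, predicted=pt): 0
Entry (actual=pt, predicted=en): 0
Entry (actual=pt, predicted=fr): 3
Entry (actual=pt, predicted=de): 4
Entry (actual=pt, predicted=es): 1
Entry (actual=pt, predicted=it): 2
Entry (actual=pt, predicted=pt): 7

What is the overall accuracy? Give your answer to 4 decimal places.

0.5352

Accuracy = trace / total = (10+4+7+6+4+7=38) / 71 = 38/71 = 0.5352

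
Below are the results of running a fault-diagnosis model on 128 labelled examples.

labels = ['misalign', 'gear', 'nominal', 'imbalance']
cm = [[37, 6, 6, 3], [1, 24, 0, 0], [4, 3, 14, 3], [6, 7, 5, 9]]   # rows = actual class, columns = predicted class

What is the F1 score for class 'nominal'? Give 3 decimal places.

0.571

F1 score = 2·TP/(2·TP+FP+FN).
nominal: TP=14, FP=6+0+5=11, FN=4+3+3=10 → 28/49 = 0.5714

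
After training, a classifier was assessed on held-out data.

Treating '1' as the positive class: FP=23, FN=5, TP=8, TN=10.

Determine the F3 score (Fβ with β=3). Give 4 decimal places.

Fβ = (1+β²)·TP / ((1+β²)·TP + β²·FN + FP), with β²=9
= 10·8 / (10·8 + 9·5 + 23) = 0.5405

0.5405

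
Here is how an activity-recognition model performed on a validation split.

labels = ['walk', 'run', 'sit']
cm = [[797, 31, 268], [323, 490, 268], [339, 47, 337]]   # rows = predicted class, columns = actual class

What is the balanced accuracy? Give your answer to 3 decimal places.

0.598

Balanced accuracy = mean of per-class recall.
  walk: recall = 797/1459 = 0.5463
  run: recall = 490/568 = 0.8627
  sit: recall = 337/873 = 0.3860
Mean = (0.5463 + 0.8627 + 0.3860) / 3 = 0.598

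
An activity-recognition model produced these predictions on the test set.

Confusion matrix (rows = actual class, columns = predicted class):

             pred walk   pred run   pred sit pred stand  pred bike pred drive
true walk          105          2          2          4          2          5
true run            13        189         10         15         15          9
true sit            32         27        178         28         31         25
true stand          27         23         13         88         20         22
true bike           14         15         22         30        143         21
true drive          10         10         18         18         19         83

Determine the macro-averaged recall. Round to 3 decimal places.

0.625

Per-class recall (TP/(TP+FN)):
  walk: TP=105, FN=2+2+4+2+5=15 → 105/120 = 0.8750
  run: TP=189, FN=13+10+15+15+9=62 → 189/251 = 0.7530
  sit: TP=178, FN=32+27+28+31+25=143 → 178/321 = 0.5545
  stand: TP=88, FN=27+23+13+20+22=105 → 88/193 = 0.4560
  bike: TP=143, FN=14+15+22+30+21=102 → 143/245 = 0.5837
  drive: TP=83, FN=10+10+18+18+19=75 → 83/158 = 0.5253
Macro-recall = mean = (0.8750 + 0.7530 + 0.5545 + 0.4560 + 0.5837 + 0.5253) / 6 = 0.625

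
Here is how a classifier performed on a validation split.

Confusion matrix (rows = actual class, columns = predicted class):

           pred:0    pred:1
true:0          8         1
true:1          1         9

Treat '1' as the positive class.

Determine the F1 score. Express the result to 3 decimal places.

0.900

Precision = TP/(TP+FP) = 9/10 = 0.9000
Recall = TP/(TP+FN) = 9/10 = 0.9000
F1 = 2·TP/(2·TP+FP+FN) = 18/20 = 0.900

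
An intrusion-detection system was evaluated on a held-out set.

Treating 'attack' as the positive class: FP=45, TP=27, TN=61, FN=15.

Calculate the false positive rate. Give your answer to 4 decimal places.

FPR = FP/(FP+TN) = 45/(45+61) = 0.4245

0.4245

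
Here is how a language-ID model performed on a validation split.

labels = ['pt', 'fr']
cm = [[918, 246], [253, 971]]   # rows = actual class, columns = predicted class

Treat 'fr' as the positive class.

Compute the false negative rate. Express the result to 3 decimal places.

0.207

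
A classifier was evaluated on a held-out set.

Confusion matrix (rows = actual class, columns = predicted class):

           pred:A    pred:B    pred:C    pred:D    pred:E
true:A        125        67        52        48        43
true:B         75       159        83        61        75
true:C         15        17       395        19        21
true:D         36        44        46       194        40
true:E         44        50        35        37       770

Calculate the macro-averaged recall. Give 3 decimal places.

Per-class recall (TP/(TP+FN)):
  A: TP=125, FN=67+52+48+43=210 → 125/335 = 0.3731
  B: TP=159, FN=75+83+61+75=294 → 159/453 = 0.3510
  C: TP=395, FN=15+17+19+21=72 → 395/467 = 0.8458
  D: TP=194, FN=36+44+46+40=166 → 194/360 = 0.5389
  E: TP=770, FN=44+50+35+37=166 → 770/936 = 0.8226
Macro-recall = mean = (0.3731 + 0.3510 + 0.8458 + 0.5389 + 0.8226) / 5 = 0.586

0.586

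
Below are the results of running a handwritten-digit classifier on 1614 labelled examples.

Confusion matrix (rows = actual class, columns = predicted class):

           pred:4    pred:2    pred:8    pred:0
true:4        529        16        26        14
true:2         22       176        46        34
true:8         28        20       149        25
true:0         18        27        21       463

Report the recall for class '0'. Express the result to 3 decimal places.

0.875

recall = TP/(TP+FN).
0: TP=463, FN=18+27+21=66 → 463/529 = 0.8752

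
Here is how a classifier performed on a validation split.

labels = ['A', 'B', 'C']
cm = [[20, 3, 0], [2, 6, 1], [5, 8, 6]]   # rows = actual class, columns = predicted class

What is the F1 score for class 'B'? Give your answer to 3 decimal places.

F1 score = 2·TP/(2·TP+FP+FN).
B: TP=6, FP=3+8=11, FN=2+1=3 → 12/26 = 0.4615

0.462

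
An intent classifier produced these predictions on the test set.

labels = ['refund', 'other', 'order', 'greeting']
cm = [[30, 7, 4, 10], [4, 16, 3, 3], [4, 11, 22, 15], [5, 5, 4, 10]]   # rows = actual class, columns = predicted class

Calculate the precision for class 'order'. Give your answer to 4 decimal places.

0.6667

precision = TP/(TP+FP).
order: TP=22, FP=4+3+4=11 → 22/33 = 0.66667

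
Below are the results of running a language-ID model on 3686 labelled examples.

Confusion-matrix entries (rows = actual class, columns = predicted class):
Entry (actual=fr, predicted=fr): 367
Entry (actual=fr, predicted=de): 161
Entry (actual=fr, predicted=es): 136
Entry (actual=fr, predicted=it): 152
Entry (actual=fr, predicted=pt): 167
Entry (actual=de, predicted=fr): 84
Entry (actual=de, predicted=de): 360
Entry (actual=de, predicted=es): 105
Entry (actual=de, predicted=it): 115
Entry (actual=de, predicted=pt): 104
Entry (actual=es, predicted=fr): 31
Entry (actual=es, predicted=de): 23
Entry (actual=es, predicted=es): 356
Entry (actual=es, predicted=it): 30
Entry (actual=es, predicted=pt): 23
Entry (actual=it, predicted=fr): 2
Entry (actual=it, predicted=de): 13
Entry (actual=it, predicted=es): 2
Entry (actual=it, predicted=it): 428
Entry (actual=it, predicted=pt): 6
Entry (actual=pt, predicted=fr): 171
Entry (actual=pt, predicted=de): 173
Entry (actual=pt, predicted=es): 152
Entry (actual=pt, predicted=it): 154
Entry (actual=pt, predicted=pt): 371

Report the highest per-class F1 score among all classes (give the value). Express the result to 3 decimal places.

0.644

Per-class F1 score (2·TP/(2·TP+FP+FN)):
  fr: TP=367, FP=84+31+2+171=288, FN=161+136+152+167=616 → 734/1638 = 0.4481
  de: TP=360, FP=161+23+13+173=370, FN=84+105+115+104=408 → 720/1498 = 0.4806
  es: TP=356, FP=136+105+2+152=395, FN=31+23+30+23=107 → 712/1214 = 0.5865
  it: TP=428, FP=152+115+30+154=451, FN=2+13+2+6=23 → 856/1330 = 0.6436
  pt: TP=371, FP=167+104+23+6=300, FN=171+173+152+154=650 → 742/1692 = 0.4385
Highest is class 'it' with F1 score = 0.644.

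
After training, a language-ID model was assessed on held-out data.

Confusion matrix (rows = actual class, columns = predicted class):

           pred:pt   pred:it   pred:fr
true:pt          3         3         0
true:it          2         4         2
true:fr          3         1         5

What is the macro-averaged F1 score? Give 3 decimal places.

0.518

Per-class F1 score (2·TP/(2·TP+FP+FN)):
  pt: TP=3, FP=2+3=5, FN=3+0=3 → 6/14 = 0.4286
  it: TP=4, FP=3+1=4, FN=2+2=4 → 8/16 = 0.5000
  fr: TP=5, FP=0+2=2, FN=3+1=4 → 10/16 = 0.6250
Macro-F1 score = mean = (0.4286 + 0.5000 + 0.6250) / 3 = 0.518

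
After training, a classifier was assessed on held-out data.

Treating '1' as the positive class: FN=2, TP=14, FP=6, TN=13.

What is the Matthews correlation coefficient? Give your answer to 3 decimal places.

0.563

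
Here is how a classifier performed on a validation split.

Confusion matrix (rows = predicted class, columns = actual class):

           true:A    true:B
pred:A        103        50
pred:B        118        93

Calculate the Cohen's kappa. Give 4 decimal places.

Observed agreement pₒ = trace/N = 196/364 = 0.53846
Expected agreement pₑ = Σ (rowᵢ·colᵢ)/N² = (221·153 + 143·211)/364² = 0.48293
κ = (pₒ − pₑ)/(1 − pₑ) = (0.53846 − 0.48293)/(1 − 0.48293) = 0.1074

0.1074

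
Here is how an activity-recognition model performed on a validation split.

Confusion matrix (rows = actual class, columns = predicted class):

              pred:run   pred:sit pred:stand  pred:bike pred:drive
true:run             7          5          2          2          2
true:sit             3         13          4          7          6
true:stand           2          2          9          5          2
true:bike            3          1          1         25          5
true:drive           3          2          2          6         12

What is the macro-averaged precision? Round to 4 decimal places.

Per-class precision (TP/(TP+FP)):
  run: TP=7, FP=3+2+3+3=11 → 7/18 = 0.38889
  sit: TP=13, FP=5+2+1+2=10 → 13/23 = 0.56522
  stand: TP=9, FP=2+4+1+2=9 → 9/18 = 0.50000
  bike: TP=25, FP=2+7+5+6=20 → 25/45 = 0.55556
  drive: TP=12, FP=2+6+2+5=15 → 12/27 = 0.44444
Macro-precision = mean = (0.38889 + 0.56522 + 0.50000 + 0.55556 + 0.44444) / 5 = 0.4908

0.4908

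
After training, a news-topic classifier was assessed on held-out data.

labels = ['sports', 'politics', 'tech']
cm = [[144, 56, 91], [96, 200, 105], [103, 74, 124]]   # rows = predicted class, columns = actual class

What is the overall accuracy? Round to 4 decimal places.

Accuracy = trace / total = (144+200+124=468) / 993 = 468/993 = 0.4713

0.4713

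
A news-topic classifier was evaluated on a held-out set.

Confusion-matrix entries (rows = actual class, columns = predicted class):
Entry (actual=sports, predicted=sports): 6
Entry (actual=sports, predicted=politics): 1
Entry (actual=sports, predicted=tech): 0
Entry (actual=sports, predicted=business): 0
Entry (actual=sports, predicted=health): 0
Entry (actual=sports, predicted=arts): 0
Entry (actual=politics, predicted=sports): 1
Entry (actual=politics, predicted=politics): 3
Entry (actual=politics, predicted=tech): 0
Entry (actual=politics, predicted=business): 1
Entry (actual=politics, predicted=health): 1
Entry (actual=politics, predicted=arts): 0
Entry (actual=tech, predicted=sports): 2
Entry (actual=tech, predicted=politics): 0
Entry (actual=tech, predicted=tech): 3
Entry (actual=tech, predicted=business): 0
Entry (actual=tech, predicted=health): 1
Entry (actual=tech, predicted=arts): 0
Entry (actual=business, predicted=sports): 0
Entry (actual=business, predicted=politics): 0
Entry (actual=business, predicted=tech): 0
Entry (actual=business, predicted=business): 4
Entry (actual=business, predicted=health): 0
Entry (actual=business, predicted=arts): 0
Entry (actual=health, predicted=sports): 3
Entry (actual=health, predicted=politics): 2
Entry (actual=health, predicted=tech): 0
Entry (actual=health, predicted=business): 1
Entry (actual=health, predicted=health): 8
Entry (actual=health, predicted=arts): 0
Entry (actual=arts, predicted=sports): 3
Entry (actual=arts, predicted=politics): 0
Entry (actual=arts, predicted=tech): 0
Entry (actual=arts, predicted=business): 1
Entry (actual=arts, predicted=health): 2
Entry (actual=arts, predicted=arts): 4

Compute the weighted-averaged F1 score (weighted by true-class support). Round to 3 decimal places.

Per-class F1 score (2·TP/(2·TP+FP+FN)):
  sports: TP=6, FP=1+2+0+3+3=9, FN=1+0+0+0+0=1 → 12/22 = 0.5455
  politics: TP=3, FP=1+0+0+2+0=3, FN=1+0+1+1+0=3 → 6/12 = 0.5000
  tech: TP=3, FP=0+0+0+0+0=0, FN=2+0+0+1+0=3 → 6/9 = 0.6667
  business: TP=4, FP=0+1+0+1+1=3, FN=0+0+0+0+0=0 → 8/11 = 0.7273
  health: TP=8, FP=0+1+1+0+2=4, FN=3+2+0+1+0=6 → 16/26 = 0.6154
  arts: TP=4, FP=0+0+0+0+0=0, FN=3+0+0+1+2=6 → 8/14 = 0.5714
Weighted-F1 score = Σ (supportᵢ/N)·F1 scoreᵢ with N=47: (7/47)·0.5455 + (6/47)·0.5000 + (6/47)·0.6667 + (4/47)·0.7273 + (14/47)·0.6154 + (10/47)·0.5714 = 0.597

0.597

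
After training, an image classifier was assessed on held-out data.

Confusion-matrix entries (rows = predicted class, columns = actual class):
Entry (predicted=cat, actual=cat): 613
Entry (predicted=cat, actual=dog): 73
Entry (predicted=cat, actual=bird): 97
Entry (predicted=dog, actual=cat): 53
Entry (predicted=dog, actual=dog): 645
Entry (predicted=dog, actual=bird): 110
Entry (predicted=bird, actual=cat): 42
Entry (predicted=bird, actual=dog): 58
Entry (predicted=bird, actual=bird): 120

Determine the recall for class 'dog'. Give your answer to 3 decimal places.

0.831

recall = TP/(TP+FN).
dog: TP=645, FN=73+58=131 → 645/776 = 0.8312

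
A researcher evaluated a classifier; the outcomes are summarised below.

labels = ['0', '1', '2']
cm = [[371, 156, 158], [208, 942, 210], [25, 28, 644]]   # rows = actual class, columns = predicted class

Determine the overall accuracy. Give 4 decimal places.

0.7137

Accuracy = trace / total = (371+942+644=1957) / 2742 = 1957/2742 = 0.7137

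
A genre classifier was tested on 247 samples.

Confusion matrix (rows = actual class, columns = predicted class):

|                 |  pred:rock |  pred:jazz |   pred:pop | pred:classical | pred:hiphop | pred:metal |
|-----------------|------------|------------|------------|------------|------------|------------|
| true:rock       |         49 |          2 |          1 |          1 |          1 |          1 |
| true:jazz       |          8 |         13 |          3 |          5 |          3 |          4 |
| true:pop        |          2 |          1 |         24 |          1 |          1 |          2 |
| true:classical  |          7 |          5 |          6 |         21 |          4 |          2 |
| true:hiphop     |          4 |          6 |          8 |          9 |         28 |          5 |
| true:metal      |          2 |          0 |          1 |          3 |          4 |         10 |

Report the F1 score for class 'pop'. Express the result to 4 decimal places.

0.6486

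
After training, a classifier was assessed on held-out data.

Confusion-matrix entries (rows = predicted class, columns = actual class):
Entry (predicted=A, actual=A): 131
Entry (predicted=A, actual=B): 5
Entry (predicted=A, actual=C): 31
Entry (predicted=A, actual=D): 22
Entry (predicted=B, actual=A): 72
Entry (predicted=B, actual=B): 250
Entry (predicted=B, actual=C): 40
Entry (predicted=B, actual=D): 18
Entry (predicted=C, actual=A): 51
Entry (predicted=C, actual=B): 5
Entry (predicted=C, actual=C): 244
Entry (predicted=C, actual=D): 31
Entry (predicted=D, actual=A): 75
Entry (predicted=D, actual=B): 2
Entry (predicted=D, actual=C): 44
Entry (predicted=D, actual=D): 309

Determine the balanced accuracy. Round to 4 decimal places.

0.7113

Balanced accuracy = mean of per-class recall.
  A: recall = 131/329 = 0.39818
  B: recall = 250/262 = 0.95420
  C: recall = 244/359 = 0.67967
  D: recall = 309/380 = 0.81316
Mean = (0.39818 + 0.95420 + 0.67967 + 0.81316) / 4 = 0.7113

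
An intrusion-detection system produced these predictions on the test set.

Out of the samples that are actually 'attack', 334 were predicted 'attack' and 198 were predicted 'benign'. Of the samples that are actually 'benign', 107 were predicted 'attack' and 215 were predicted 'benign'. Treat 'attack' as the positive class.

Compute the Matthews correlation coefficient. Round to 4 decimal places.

0.2866

MCC = (TP·TN − FP·FN) / √((TP+FP)(TP+FN)(TN+FP)(TN+FN))
Numerator = 334·215 − 107·198 = 50624
Denominator = √(441·532·322·413) = √31200111432 = 176635.5328
MCC = 50624 / 176635.5328 = 0.2866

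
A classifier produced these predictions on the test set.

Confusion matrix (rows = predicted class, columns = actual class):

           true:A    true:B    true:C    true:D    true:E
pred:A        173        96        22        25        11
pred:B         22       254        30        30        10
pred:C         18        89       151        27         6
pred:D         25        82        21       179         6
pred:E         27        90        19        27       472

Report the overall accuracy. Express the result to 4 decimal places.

0.6428

Accuracy = trace / total = (173+254+151+179+472=1229) / 1912 = 1229/1912 = 0.6428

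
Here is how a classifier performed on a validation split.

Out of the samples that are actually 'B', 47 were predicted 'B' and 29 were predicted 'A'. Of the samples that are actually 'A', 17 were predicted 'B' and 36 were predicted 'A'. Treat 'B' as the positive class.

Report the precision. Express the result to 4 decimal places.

Precision = TP/(TP+FP) = 47/(47+17) = 47/64 = 0.7344

0.7344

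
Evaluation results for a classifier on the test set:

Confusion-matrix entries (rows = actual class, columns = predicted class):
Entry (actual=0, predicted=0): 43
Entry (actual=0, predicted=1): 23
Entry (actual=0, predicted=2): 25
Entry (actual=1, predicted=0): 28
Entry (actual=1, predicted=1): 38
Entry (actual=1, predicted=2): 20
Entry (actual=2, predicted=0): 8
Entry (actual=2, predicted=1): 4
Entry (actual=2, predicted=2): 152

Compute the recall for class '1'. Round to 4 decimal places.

Treat '1' as positive and all other classes as negative.
recall = TP/(TP+FN).
1: TP=38, FN=28+20=48 → 38/86 = 0.44186

0.4419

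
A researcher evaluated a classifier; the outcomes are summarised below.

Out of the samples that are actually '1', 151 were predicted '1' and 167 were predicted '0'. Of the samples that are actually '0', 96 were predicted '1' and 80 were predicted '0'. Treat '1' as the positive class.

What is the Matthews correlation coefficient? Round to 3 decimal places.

MCC = (TP·TN − FP·FN) / √((TP+FP)(TP+FN)(TN+FP)(TN+FN))
Numerator = 151·80 − 96·167 = -3952
Denominator = √(247·318·176·247) = √3414551712 = 58434.1656
MCC = -3952 / 58434.1656 = -0.068

-0.068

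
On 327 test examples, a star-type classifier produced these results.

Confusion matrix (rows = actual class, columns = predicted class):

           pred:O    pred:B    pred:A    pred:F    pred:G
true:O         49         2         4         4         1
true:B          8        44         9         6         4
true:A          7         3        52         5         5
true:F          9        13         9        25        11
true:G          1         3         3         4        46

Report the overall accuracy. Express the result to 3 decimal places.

Accuracy = trace / total = (49+44+52+25+46=216) / 327 = 216/327 = 0.661

0.661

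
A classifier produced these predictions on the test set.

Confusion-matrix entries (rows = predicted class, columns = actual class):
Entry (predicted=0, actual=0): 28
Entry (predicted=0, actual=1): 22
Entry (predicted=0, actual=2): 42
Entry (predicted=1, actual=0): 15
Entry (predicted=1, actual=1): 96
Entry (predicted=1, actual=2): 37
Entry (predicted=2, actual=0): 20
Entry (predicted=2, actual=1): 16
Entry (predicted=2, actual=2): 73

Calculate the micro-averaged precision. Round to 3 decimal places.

Micro-averaging pools counts across classes: ΣTP=197, ΣFP=152, ΣFN=152.
Micro-precision = TP/(TP+FP) on pooled counts = 0.564 (equals overall accuracy in single-label multiclass).

0.564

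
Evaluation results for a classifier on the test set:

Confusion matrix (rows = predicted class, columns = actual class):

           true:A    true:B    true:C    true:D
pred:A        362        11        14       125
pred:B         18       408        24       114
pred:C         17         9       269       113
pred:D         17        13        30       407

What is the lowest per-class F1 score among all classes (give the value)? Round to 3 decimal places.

0.664

Per-class F1 score (2·TP/(2·TP+FP+FN)):
  A: TP=362, FP=11+14+125=150, FN=18+17+17=52 → 724/926 = 0.7819
  B: TP=408, FP=18+24+114=156, FN=11+9+13=33 → 816/1005 = 0.8119
  C: TP=269, FP=17+9+113=139, FN=14+24+30=68 → 538/745 = 0.7221
  D: TP=407, FP=17+13+30=60, FN=125+114+113=352 → 814/1226 = 0.6639
Lowest is class 'D' with F1 score = 0.664.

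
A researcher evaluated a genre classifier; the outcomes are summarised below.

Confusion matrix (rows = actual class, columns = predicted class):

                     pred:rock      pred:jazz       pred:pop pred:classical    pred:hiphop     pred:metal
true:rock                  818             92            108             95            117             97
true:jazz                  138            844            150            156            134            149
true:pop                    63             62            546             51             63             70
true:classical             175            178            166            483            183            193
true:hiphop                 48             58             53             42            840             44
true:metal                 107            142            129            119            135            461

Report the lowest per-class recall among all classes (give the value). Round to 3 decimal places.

Per-class recall (TP/(TP+FN)):
  rock: TP=818, FN=92+108+95+117+97=509 → 818/1327 = 0.6164
  jazz: TP=844, FN=138+150+156+134+149=727 → 844/1571 = 0.5372
  pop: TP=546, FN=63+62+51+63+70=309 → 546/855 = 0.6386
  classical: TP=483, FN=175+178+166+183+193=895 → 483/1378 = 0.3505
  hiphop: TP=840, FN=48+58+53+42+44=245 → 840/1085 = 0.7742
  metal: TP=461, FN=107+142+129+119+135=632 → 461/1093 = 0.4218
Lowest is class 'classical' with recall = 0.351.

0.351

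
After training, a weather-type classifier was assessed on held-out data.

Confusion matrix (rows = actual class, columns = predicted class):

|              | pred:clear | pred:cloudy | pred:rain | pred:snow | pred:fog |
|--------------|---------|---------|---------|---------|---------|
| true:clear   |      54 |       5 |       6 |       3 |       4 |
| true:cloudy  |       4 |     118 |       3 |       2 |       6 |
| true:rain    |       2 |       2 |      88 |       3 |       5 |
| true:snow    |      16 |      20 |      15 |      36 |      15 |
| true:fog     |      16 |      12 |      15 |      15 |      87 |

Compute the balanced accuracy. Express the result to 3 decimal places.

0.694

Balanced accuracy = mean of per-class recall.
  clear: recall = 54/72 = 0.7500
  cloudy: recall = 118/133 = 0.8872
  rain: recall = 88/100 = 0.8800
  snow: recall = 36/102 = 0.3529
  fog: recall = 87/145 = 0.6000
Mean = (0.7500 + 0.8872 + 0.8800 + 0.3529 + 0.6000) / 5 = 0.694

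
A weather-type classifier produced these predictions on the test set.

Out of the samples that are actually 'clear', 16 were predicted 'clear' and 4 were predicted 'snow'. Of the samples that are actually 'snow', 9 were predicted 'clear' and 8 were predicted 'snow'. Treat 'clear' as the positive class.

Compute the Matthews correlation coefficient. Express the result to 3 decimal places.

0.288

MCC = (TP·TN − FP·FN) / √((TP+FP)(TP+FN)(TN+FP)(TN+FN))
Numerator = 16·8 − 9·4 = 92
Denominator = √(25·20·17·12) = √102000 = 319.3744
MCC = 92 / 319.3744 = 0.288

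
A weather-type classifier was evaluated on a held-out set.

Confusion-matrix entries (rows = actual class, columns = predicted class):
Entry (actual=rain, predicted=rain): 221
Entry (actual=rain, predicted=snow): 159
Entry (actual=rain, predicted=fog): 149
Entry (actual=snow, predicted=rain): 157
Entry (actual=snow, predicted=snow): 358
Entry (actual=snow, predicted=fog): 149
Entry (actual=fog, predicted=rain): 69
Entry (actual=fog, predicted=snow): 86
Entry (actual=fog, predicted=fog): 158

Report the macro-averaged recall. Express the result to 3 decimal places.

Per-class recall (TP/(TP+FN)):
  rain: TP=221, FN=159+149=308 → 221/529 = 0.4178
  snow: TP=358, FN=157+149=306 → 358/664 = 0.5392
  fog: TP=158, FN=69+86=155 → 158/313 = 0.5048
Macro-recall = mean = (0.4178 + 0.5392 + 0.5048) / 3 = 0.487

0.487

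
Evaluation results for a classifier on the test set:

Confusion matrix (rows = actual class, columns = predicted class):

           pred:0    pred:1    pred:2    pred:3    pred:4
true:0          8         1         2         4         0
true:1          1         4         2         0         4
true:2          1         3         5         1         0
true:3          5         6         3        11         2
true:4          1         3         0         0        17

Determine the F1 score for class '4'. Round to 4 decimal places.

0.7727

F1 score = 2·TP/(2·TP+FP+FN).
4: TP=17, FP=0+4+0+2=6, FN=1+3+0+0=4 → 34/44 = 0.77273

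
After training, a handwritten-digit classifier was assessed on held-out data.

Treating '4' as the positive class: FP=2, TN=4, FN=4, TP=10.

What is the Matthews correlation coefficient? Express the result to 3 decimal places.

0.356

MCC = (TP·TN − FP·FN) / √((TP+FP)(TP+FN)(TN+FP)(TN+FN))
Numerator = 10·4 − 2·4 = 32
Denominator = √(12·14·6·8) = √8064 = 89.7998
MCC = 32 / 89.7998 = 0.356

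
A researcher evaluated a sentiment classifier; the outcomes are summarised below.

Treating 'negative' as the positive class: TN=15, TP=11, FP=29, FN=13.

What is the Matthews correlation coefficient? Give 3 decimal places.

MCC = (TP·TN − FP·FN) / √((TP+FP)(TP+FN)(TN+FP)(TN+FN))
Numerator = 11·15 − 29·13 = -212
Denominator = √(40·24·44·28) = √1182720 = 1087.5293
MCC = -212 / 1087.5293 = -0.195

-0.195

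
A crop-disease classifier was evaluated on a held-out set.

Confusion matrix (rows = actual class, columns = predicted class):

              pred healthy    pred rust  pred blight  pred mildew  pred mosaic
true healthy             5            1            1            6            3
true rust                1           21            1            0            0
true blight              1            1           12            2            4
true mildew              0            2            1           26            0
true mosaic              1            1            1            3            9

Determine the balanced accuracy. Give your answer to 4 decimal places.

Balanced accuracy = mean of per-class recall.
  healthy: recall = 5/16 = 0.31250
  rust: recall = 21/23 = 0.91304
  blight: recall = 12/20 = 0.60000
  mildew: recall = 26/29 = 0.89655
  mosaic: recall = 9/15 = 0.60000
Mean = (0.31250 + 0.91304 + 0.60000 + 0.89655 + 0.60000) / 5 = 0.6644

0.6644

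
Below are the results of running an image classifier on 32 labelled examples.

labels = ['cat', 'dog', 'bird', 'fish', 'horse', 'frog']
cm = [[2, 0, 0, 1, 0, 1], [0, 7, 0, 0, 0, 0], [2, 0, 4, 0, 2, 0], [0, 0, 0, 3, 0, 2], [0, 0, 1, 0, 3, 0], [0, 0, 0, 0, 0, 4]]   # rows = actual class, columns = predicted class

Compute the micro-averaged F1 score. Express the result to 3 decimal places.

0.719

Micro-averaging pools counts across classes: ΣTP=23, ΣFP=9, ΣFN=9.
Micro-F1 score = 2·TP/(2·TP+FP+FN) on pooled counts = 0.719 (equals overall accuracy in single-label multiclass).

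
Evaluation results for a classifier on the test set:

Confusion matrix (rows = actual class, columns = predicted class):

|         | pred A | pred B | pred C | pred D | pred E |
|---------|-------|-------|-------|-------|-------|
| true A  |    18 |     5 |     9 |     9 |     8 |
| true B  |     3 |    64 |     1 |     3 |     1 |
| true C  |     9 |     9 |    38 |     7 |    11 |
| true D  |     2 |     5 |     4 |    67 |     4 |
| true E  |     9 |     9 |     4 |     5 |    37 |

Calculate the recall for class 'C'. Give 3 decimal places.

One-vs-rest for 'C': TP = diagonal; FP = other classes predicted 'C'; FN = 'C' predicted as other.
recall = TP/(TP+FN).
C: TP=38, FN=9+9+7+11=36 → 38/74 = 0.5135

0.514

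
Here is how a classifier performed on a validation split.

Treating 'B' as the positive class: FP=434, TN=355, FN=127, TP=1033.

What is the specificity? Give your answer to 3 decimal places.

0.450

Specificity = TN/(TN+FP) = 355/(355+434) = 0.450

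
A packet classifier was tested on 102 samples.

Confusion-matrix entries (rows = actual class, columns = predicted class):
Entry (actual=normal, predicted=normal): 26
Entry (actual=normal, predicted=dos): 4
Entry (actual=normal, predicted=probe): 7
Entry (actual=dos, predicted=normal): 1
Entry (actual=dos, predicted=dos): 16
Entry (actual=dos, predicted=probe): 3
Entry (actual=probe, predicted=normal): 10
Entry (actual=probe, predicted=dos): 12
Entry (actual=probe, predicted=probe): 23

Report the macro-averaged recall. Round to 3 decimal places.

Per-class recall (TP/(TP+FN)):
  normal: TP=26, FN=4+7=11 → 26/37 = 0.7027
  dos: TP=16, FN=1+3=4 → 16/20 = 0.8000
  probe: TP=23, FN=10+12=22 → 23/45 = 0.5111
Macro-recall = mean = (0.7027 + 0.8000 + 0.5111) / 3 = 0.671

0.671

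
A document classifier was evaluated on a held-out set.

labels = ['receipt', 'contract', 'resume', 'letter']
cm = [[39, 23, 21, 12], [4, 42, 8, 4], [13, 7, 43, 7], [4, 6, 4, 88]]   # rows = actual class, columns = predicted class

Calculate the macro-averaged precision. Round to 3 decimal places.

0.637

Per-class precision (TP/(TP+FP)):
  receipt: TP=39, FP=4+13+4=21 → 39/60 = 0.6500
  contract: TP=42, FP=23+7+6=36 → 42/78 = 0.5385
  resume: TP=43, FP=21+8+4=33 → 43/76 = 0.5658
  letter: TP=88, FP=12+4+7=23 → 88/111 = 0.7928
Macro-precision = mean = (0.6500 + 0.5385 + 0.5658 + 0.7928) / 4 = 0.637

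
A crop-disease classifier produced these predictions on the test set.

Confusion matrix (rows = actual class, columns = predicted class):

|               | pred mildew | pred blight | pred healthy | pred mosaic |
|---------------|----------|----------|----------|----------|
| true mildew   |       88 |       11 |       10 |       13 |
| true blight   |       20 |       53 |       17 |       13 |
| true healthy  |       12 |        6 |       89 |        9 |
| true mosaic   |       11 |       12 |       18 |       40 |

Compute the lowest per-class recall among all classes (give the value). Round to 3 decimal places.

Per-class recall (TP/(TP+FN)):
  mildew: TP=88, FN=11+10+13=34 → 88/122 = 0.7213
  blight: TP=53, FN=20+17+13=50 → 53/103 = 0.5146
  healthy: TP=89, FN=12+6+9=27 → 89/116 = 0.7672
  mosaic: TP=40, FN=11+12+18=41 → 40/81 = 0.4938
Lowest is class 'mosaic' with recall = 0.494.

0.494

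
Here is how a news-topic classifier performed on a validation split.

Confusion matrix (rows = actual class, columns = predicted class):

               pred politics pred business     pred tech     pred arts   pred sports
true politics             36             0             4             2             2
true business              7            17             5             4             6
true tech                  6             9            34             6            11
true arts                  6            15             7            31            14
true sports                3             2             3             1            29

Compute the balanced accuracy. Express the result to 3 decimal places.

0.591

Balanced accuracy = mean of per-class recall.
  politics: recall = 36/44 = 0.8182
  business: recall = 17/39 = 0.4359
  tech: recall = 34/66 = 0.5152
  arts: recall = 31/73 = 0.4247
  sports: recall = 29/38 = 0.7632
Mean = (0.8182 + 0.4359 + 0.5152 + 0.4247 + 0.7632) / 5 = 0.591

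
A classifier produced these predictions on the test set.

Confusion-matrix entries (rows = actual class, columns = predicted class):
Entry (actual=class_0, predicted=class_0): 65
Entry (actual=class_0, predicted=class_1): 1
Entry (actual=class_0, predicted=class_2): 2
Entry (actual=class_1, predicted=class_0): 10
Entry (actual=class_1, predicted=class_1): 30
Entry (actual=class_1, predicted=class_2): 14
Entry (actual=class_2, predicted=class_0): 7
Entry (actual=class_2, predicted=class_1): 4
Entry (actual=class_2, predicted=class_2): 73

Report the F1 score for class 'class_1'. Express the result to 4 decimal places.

Take TP from the diagonal, FP from the rest of the 'class_1' prediction marginal, FN from the rest of the 'class_1' actual marginal.
F1 score = 2·TP/(2·TP+FP+FN).
class_1: TP=30, FP=1+4=5, FN=10+14=24 → 60/89 = 0.67416

0.6742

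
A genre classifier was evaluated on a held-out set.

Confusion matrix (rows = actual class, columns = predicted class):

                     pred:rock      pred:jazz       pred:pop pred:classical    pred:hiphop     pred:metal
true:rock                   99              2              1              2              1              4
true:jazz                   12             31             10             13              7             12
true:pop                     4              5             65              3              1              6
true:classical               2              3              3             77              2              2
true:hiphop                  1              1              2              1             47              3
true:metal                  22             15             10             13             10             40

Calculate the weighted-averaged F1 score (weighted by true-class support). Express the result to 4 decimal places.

0.6526

Per-class F1 score (2·TP/(2·TP+FP+FN)):
  rock: TP=99, FP=12+4+2+1+22=41, FN=2+1+2+1+4=10 → 198/249 = 0.79518
  jazz: TP=31, FP=2+5+3+1+15=26, FN=12+10+13+7+12=54 → 62/142 = 0.43662
  pop: TP=65, FP=1+10+3+2+10=26, FN=4+5+3+1+6=19 → 130/175 = 0.74286
  classical: TP=77, FP=2+13+3+1+13=32, FN=2+3+3+2+2=12 → 154/198 = 0.77778
  hiphop: TP=47, FP=1+7+1+2+10=21, FN=1+1+2+1+3=8 → 94/123 = 0.76423
  metal: TP=40, FP=4+12+6+2+3=27, FN=22+15+10+13+10=70 → 80/177 = 0.45198
Weighted-F1 score = Σ (supportᵢ/N)·F1 scoreᵢ with N=532: (109/532)·0.79518 + (85/532)·0.43662 + (84/532)·0.74286 + (89/532)·0.77778 + (55/532)·0.76423 + (110/532)·0.45198 = 0.6526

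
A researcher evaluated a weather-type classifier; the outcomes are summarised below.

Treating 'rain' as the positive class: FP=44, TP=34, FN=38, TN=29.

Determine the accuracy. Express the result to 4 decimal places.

Accuracy = (TP+TN)/N = (34+29)/145 = 0.4345

0.4345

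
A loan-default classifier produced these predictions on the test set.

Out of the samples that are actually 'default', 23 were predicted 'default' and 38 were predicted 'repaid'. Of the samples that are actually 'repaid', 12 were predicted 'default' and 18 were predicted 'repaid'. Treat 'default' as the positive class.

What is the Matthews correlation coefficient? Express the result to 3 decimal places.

-0.022

MCC = (TP·TN − FP·FN) / √((TP+FP)(TP+FN)(TN+FP)(TN+FN))
Numerator = 23·18 − 12·38 = -42
Denominator = √(35·61·30·56) = √3586800 = 1893.8849
MCC = -42 / 1893.8849 = -0.022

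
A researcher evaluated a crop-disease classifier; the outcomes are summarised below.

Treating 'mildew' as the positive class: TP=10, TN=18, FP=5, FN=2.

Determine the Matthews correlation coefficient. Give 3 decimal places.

0.591

MCC = (TP·TN − FP·FN) / √((TP+FP)(TP+FN)(TN+FP)(TN+FN))
Numerator = 10·18 − 5·2 = 170
Denominator = √(15·12·23·20) = √82800 = 287.7499
MCC = 170 / 287.7499 = 0.591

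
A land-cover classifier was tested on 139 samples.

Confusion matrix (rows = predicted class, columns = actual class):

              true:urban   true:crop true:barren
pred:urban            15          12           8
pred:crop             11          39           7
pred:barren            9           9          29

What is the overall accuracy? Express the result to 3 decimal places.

Accuracy = trace / total = (15+39+29=83) / 139 = 83/139 = 0.597

0.597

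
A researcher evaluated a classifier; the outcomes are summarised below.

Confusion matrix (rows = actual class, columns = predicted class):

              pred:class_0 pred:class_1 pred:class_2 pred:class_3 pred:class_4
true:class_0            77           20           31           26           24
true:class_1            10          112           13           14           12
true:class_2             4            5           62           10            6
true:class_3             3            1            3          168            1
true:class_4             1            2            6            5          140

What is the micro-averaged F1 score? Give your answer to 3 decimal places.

Micro-averaging pools counts across classes: ΣTP=559, ΣFP=197, ΣFN=197.
Micro-F1 score = 2·TP/(2·TP+FP+FN) on pooled counts = 0.739 (equals overall accuracy in single-label multiclass).

0.739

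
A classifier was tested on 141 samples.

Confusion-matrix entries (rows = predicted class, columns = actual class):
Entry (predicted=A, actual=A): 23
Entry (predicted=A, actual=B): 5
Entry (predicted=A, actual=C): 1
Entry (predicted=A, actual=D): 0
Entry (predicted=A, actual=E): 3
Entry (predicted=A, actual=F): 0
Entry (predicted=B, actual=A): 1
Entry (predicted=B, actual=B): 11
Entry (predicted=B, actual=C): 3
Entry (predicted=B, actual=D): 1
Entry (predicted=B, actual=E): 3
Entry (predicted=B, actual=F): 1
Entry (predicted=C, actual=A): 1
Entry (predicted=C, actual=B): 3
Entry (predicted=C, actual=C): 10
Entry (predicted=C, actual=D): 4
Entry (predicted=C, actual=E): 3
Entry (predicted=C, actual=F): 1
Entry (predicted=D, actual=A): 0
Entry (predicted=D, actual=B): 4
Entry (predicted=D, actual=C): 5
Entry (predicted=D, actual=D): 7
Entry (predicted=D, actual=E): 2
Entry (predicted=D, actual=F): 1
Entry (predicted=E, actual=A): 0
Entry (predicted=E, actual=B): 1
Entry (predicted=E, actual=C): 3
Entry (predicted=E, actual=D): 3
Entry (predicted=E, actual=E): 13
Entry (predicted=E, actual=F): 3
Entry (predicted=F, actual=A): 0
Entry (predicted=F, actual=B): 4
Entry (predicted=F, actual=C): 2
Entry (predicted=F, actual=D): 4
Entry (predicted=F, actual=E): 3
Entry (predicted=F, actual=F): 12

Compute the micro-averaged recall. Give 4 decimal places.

Micro-averaging pools counts across classes: ΣTP=76, ΣFP=65, ΣFN=65.
Micro-recall = TP/(TP+FN) on pooled counts = 0.5390 (equals overall accuracy in single-label multiclass).

0.5390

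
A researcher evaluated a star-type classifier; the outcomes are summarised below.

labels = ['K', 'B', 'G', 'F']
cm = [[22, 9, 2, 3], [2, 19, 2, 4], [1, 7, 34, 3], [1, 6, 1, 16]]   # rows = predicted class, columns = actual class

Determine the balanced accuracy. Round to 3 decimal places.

0.699

Balanced accuracy = mean of per-class recall.
  K: recall = 22/26 = 0.8462
  B: recall = 19/41 = 0.4634
  G: recall = 34/39 = 0.8718
  F: recall = 16/26 = 0.6154
Mean = (0.8462 + 0.4634 + 0.8718 + 0.6154) / 4 = 0.699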